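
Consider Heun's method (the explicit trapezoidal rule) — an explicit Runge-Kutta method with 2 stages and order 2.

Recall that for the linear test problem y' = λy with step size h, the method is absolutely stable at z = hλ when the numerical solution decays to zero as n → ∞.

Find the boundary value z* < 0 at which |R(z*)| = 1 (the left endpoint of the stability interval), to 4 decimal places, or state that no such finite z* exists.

z* = -2.0000.

Set f=λy, z=hλ:
  order 2, 2-stage ⇒ R(z)=1+z+z^2/2
  (e.g. R(-1.38)=0.57220, |R|=0.57220)

Find x<0 with |R(x)|<1.
x=-1.38: |R|=0.5722
|R(-2.36)|=1.4248 |R(-1.16)|=0.5128 |R(-1.06)|=0.5018
Bisect:
  x_lo=-2.4614 |R|=1.5679  x_hi=-0.3207 |R|=0.7307
  mid=-1.39105 |R|=0.57646 →hi
  mid=-1.92624 |R|=0.92896 →hi
  mid=-2.19383 |R|=1.21261 →lo
  mid=-2.06003 |R|=1.06183 →lo
  mid=-1.99313 |R|=0.99316 →hi
  mid=-2.02658 |R|=1.02694 →lo
  mid=-2.00986 |R|=1.00991 →lo
  mid=-2.00150 |R|=1.00150 →lo
  mid=-1.99732 |R|=0.99732 →hi
  mid=-1.99941 |R|=0.99941 →hi
  ...
  [-2.00006,-1.99993] ⇒ x*=-2.0000
Stable set (-2.0000, 0).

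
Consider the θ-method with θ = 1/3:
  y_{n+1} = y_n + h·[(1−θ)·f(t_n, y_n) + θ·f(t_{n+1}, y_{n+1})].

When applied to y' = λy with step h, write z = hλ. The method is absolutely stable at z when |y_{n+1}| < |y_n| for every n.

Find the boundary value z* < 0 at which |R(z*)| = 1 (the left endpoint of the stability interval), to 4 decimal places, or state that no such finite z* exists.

With y'=λy (z=hλ):
  y_{n+1} = y_n + z·[2/3·y_n + 1/3·y_{n+1}] ⇒ (1 − 1/3z)y_{n+1} = (1 + 2/3z)y_n
  Hence R(z) = (1 + 2/3z)/(1 − 1/3z).

Need |R(x)|<1, x<0.
x=-0.54: |R|=0.5424
R=−1: 1+2/3x = −1+1/3x ⇒ -1/3x=2 ⇒ x=2/(-1/3)=-6.0000
Confirm numerically:
  x=-5.277: |R|=0.91265 <1
  x=-4.921: |R|=0.86378 <1
  x=-3.785: |R|=0.67354 <1
  x=-3.649: |R|=0.64641 <1
  x=-6.337: |R|=1.03609 >1
  x=-6.172: |R|=1.01875 >1
  x=-6.021: |R|=1.00233 >1
Stable set (-6.0000, 0).

z* = -6.0000.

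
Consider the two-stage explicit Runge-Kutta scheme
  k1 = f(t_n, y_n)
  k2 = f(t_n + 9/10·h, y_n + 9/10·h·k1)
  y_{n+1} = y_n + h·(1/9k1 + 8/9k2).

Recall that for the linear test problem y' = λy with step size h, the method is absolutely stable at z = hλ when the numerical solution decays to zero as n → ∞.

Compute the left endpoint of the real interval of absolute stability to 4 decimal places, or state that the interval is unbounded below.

With y'=λy (z=hλ):
  k1=λy_n ⇒ h·k1=z·y_n;  k2=λ(1+9/10z)y_n ⇒ h·k2=z(1+9/10z)y_n
  y_{n+1}/y_n = 1 + 1/9z + 8/9z(1+9/10z) = 1 + z + 4/5z²
  ⇒ R(z) = 1 + z + 4/5z².

Need |R(x)|<1, x<0.
x=-0.67: |R|=0.6891
R=1: x+4/5x²=0 ⇒ x=−5/4=-1.2500; min R=1−1/(4·4/5)=0.6875>−1
Confirm numerically:
  x=-1.187: |R|=0.94018 <1
  x=-1.138: |R|=0.89804 <1
  x=-1.063: |R|=0.84098 <1
  x=-0.842: |R|=0.72517 <1
  x=-1.738: |R|=1.67852 >1
  x=-1.507: |R|=1.30984 >1
Interval (-1.2500, 0).

z* = -1.2500.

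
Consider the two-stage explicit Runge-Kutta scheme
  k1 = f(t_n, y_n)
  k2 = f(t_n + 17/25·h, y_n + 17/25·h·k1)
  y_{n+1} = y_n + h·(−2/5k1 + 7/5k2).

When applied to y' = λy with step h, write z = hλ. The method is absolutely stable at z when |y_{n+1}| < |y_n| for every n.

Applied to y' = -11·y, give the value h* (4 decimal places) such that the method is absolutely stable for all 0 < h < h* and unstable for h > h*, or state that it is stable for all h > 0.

On y'=λy, z=hλ:
  k1=λy_n ⇒ h·k1=z·y_n;  k2=λ(1+17/25z)y_n ⇒ h·k2=z(1+17/25z)y_n
  y_{n+1}/y_n = 1 − 2/5z + 7/5z(1+17/25z) = 1 + z + 119/125z²
  ⇒ R(z) = 1 + z + 119/125z².

Solve |R(x)|<1 on ℝ⁻.
x=-1.05: |R|=0.9996
R=1: x+119/125x²=0 ⇒ x=−125/119=-1.0504; min R=1−1/(4·119/125)=0.7374>−1
Confirm numerically:
  x=-0.945: |R|=0.90516 <1
  x=-0.743: |R|=0.78255 <1
  x=-0.474: |R|=0.73989 <1
  x=-0.468: |R|=0.74051 <1
  x=-1.450: |R|=1.55158 >1
  x=-1.341: |R|=1.37096 >1
  x=-1.163: |R|=1.12465 >1
So |R|<1 on (-1.0504, 0).

(-1.0504,0); λ=-11 ⇒ h* = (125/119)/11 = 0.0955.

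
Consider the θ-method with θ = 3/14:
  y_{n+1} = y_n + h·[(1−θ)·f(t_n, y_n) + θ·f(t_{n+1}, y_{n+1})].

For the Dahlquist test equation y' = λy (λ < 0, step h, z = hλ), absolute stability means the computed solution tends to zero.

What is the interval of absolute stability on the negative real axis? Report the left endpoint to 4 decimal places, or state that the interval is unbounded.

With y'=λy (z=hλ):
  y_{n+1} = y_n + z·[11/14·y_n + 3/14·y_{n+1}] ⇒ (1 − 3/14z)y_{n+1} = (1 + 11/14z)y_n
  R(z) = (1 + 11/14z)/(1 − 3/14z).

Find x<0 with |R(x)|<1.
x=-0.48: |R|=0.5648
R=−1: 1+11/14x = −1+3/14x ⇒ -4/7x=2 ⇒ x=2/(-4/7)=-3.5000
Confirm numerically:
  x=-2.376: |R|=0.57440 <1
  x=-2.071: |R|=0.43442 <1
  x=-1.784: |R|=0.29062 <1
  x=-1.544: |R|=0.16015 <1
  x=-3.800: |R|=1.09449 >1
  x=-3.673: |R|=1.05532 >1
So |R|<1 on (-3.5000, 0).

(-3.5000, 0).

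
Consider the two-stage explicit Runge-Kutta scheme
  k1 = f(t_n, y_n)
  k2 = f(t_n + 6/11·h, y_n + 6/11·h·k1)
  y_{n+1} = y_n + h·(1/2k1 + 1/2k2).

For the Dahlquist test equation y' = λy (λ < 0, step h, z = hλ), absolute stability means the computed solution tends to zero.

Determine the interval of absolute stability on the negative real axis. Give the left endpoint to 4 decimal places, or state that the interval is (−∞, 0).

Set f=λy, z=hλ:
  k1=λy_n ⇒ h·k1=z·y_n;  k2=λ(1+6/11z)y_n ⇒ h·k2=z(1+6/11z)y_n
  y_{n+1}/y_n = 1 + 1/2z + 1/2z(1+6/11z) = 1 + z + 3/11z²
  Hence R(z) = 1 + z + 3/11z².

Need |R(x)|<1, x<0.
x=-1.67: |R|=0.0906
R=1: x+3/11x²=0 ⇒ x=−11/3=-3.6667; min R=1−1/(4·3/11)=0.0833>−1
Confirm numerically:
  x=-2.650: |R|=0.26523 <1
  x=-2.039: |R|=0.09487 <1
  x=-1.633: |R|=0.09428 <1
  x=-4.053: |R|=1.42704 >1
  x=-4.013: |R|=1.37905 >1
Stable set (-3.6667, 0).

z∈(-3.6667,0).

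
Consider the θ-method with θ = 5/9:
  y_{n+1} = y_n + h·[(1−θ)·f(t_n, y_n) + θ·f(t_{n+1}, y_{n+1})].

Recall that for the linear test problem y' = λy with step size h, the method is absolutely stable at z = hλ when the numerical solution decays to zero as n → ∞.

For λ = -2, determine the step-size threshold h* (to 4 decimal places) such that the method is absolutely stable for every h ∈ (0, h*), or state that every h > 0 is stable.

Test eqn y'=λy, z=hλ:
  y_{n+1} = y_n + z·[4/9·y_n + 5/9·y_{n+1}] ⇒ (1 − 5/9z)y_{n+1} = (1 + 4/9z)y_n
  Hence R(z) = (1 + 4/9z)/(1 − 5/9z).

Boundary: |R(x)|=1, x<0.
x=-1.32: |R|=0.2385
x=-2: |R|=0.0526
x=-10: |R|=0.5254
x=-100: |R|=0.7682
θ=5/9≥1/2 ⇒ |1+4/9x|<|1−5/9x| ∀x<0 ⇒ interval (−∞,0).

unbounded; (−∞, 0). Any h>0 works for λ=-2.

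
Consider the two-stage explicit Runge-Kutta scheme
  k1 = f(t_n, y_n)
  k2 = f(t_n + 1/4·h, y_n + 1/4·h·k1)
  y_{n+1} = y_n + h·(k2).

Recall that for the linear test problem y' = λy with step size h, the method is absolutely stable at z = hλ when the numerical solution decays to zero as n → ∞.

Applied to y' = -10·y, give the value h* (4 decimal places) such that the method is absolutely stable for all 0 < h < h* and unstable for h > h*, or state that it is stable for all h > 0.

With y'=λy (z=hλ):
  k1=λy_n ⇒ h·k1=z·y_n;  k2=λ(1+1/4z)y_n ⇒ h·k2=z(1+1/4z)y_n
  y_{n+1}/y_n = 1 + z(1+1/4z) = 1 + z + 1/4z²
  so R(z) = 1 + z + 1/4z².

Solve |R(x)|<1 on ℝ⁻.
x=-0.67: |R|=0.4422
R=1: x+1/4x²=0 ⇒ x=−4=-4.0000; min R=1−1/(4·1/4)=0.0000>−1
Confirm numerically:
  x=-3.290: |R|=0.41602 <1
  x=-1.969: |R|=0.00024 <1
  x=-1.833: |R|=0.00697 <1
  x=-1.708: |R|=0.02132 <1
  x=-4.163: |R|=1.16964 >1
  x=-4.062: |R|=1.06296 >1
Stable set (-4.0000, 0).

(-4.0000,0); λ=-10 ⇒ h* = (4)/10 = 0.4000.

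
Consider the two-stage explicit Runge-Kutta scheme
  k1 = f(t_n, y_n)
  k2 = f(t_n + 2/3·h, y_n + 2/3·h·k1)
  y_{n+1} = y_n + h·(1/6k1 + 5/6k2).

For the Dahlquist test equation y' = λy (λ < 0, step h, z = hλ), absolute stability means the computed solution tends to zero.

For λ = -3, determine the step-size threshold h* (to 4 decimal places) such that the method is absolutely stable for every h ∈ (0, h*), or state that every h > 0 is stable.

On y'=λy, z=hλ:
  k1=λy_n ⇒ h·k1=z·y_n;  k2=λ(1+2/3z)y_n ⇒ h·k2=z(1+2/3z)y_n
  y_{n+1}/y_n = 1 + 1/6z + 5/6z(1+2/3z) = 1 + z + 5/9z²
  ⇒ R(z) = 1 + z + 5/9z².

Need |R(x)|<1, x<0.
x=-0.78: |R|=0.5580
R=1: x+5/9x²=0 ⇒ x=−9/5=-1.8000; min R=1−1/(4·5/9)=0.5500>−1
Confirm numerically:
  x=-1.322: |R|=0.64894 <1
  x=-0.776: |R|=0.55854 <1
  x=-0.755: |R|=0.56168 <1
  x=-2.143: |R|=1.40836 >1
  x=-2.035: |R|=1.26568 >1
So |R|<1 on (-1.8000, 0).

(-1.8000,0); λ=-3 ⇒ h* = (9/5)/3 = 0.6000.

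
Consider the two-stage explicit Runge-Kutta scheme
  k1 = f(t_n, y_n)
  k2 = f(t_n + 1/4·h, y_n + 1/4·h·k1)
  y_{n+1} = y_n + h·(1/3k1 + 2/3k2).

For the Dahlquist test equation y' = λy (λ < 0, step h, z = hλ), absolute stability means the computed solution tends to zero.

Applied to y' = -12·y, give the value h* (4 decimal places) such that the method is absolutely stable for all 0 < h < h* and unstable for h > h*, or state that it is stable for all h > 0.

Test eqn y'=λy, z=hλ:
  k1=λy_n ⇒ h·k1=z·y_n;  k2=λ(1+1/4z)y_n ⇒ h·k2=z(1+1/4z)y_n
  y_{n+1}/y_n = 1 + 1/3z + 2/3z(1+1/4z) = 1 + z + 1/6z²
  so R(z) = 1 + z + 1/6z².

Find x<0 with |R(x)|<1.
x=-0.41: |R|=0.6180
R=1: x+1/6x²=0 ⇒ x=−6=-6.0000; min R=1−1/(4·1/6)=-0.5000>−1
Confirm numerically:
  x=-5.826: |R|=0.83105 <1
  x=-5.607: |R|=0.63274 <1
  x=-4.694: |R|=0.02173 <1
  x=-4.605: |R|=0.07066 <1
  x=-6.495: |R|=1.53584 >1
  x=-6.270: |R|=1.28215 >1
Interval (-6.0000, 0).

(-6.0000,0); λ=-12 ⇒ h* = (6)/12 = 0.5000.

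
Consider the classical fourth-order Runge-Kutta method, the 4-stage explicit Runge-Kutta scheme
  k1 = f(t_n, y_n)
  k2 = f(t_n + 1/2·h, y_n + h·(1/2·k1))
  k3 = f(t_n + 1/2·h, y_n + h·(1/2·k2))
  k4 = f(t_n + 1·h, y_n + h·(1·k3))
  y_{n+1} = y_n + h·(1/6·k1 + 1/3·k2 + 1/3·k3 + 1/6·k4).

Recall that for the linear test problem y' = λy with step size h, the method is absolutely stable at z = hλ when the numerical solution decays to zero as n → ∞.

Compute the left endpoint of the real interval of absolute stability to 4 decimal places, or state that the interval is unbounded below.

Set f=λy, z=hλ:
  order 4, 4-stage ⇒ R(z)=1+z+z^2/2+z^3/6+z^4/24
  (e.g. R(-1.07)=0.35289, |R|=0.35289)

Need |R(x)|<1, x<0.
x=-1.07: |R|=0.3529
|R(-2.54)|=0.6889 |R(-2.45)|=0.6015 |R(-1.81)|=0.2870
Bisect:
  x_lo=-3.6157 |R|=3.1641  x_hi=-0.1941 |R|=0.8236
  mid=-1.90492 |R|=0.30602 →hi
  mid=-2.76032 |R|=0.96300 →hi
  mid=-3.18802 |R|=1.79750 →lo
  mid=-2.97417 |R|=1.32417 →lo
  mid=-2.86725 |R|=1.13075 →lo
  mid=-2.81378 |R|=1.04381 →lo
  mid=-2.78705 |R|=1.00265 →lo
  ...
  [-2.78538,-2.78517] ⇒ x*=-2.7853
Stable set (-2.7853, 0).

z* = -2.7853.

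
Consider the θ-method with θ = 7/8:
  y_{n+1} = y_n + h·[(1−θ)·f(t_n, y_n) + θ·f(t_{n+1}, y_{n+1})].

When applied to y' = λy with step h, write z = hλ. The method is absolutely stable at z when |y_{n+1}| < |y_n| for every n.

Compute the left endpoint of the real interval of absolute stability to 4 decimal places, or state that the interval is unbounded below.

On y'=λy, z=hλ:
  y_{n+1} = y_n + z·[1/8·y_n + 7/8·y_{n+1}] ⇒ (1 − 7/8z)y_{n+1} = (1 + 1/8z)y_n
  R(z) = (1 + 1/8z)/(1 − 7/8z).

Find x<0 with |R(x)|<1.
x=-0.61: |R|=0.6023
x=-2: |R|=0.2727
x=-10: |R|=0.0256
x=-100: |R|=0.1299
θ=7/8≥1/2 ⇒ |1+1/8x|<|1−7/8x| ∀x<0 ⇒ interval (−∞,0).

interval (−∞, 0).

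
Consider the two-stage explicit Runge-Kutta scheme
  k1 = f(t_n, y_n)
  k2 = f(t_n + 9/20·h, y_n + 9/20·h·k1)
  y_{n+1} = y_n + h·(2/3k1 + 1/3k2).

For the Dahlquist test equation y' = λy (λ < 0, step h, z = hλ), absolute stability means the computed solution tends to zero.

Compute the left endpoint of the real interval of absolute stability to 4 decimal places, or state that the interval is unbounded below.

With y'=λy (z=hλ):
  k1=λy_n ⇒ h·k1=z·y_n;  k2=λ(1+9/20z)y_n ⇒ h·k2=z(1+9/20z)y_n
  y_{n+1}/y_n = 1 + 2/3z + 1/3z(1+9/20z) = 1 + z + 3/20z²
  so R(z) = 1 + z + 3/20z².

Need |R(x)|<1, x<0.
x=-1.56: |R|=0.1950
R=1: x+3/20x²=0 ⇒ x=−20/3=-6.6667; min R=1−1/(4·3/20)=-0.6667>−1
Confirm numerically:
  x=-6.253: |R|=0.61200 <1
  x=-5.790: |R|=0.23861 <1
  x=-4.235: |R|=0.54472 <1
  x=-3.827: |R|=0.63011 <1
  x=-7.180: |R|=1.55286 >1
  x=-6.816: |R|=1.15268 >1
Interval (-6.6667, 0).

z* = -6.6667.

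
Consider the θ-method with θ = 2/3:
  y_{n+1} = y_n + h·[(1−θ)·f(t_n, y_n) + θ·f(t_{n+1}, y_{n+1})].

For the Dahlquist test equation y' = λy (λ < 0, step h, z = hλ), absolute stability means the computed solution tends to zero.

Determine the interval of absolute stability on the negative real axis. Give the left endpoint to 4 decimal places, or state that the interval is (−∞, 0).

With y'=λy (z=hλ):
  y_{n+1} = y_n + z·[1/3·y_n + 2/3·y_{n+1}] ⇒ (1 − 2/3z)y_{n+1} = (1 + 1/3z)y_n
  ⇒ R(z) = (1 + 1/3z)/(1 − 2/3z).

Find x<0 with |R(x)|<1.
x=-0.38: |R|=0.6968
x=-2: |R|=0.1429
x=-10: |R|=0.3043
x=-100: |R|=0.4778
θ=2/3≥1/2 ⇒ |1+1/3x|<|1−2/3x| ∀x<0 ⇒ unbounded interval.

interval (−∞, 0).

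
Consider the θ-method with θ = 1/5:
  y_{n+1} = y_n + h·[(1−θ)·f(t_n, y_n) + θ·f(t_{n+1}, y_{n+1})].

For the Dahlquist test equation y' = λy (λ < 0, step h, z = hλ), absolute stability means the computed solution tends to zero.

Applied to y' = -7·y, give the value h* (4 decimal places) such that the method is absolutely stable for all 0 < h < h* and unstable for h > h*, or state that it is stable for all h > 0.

Set f=λy, z=hλ:
  y_{n+1} = y_n + z·[4/5·y_n + 1/5·y_{n+1}] ⇒ (1 − 1/5z)y_{n+1} = (1 + 4/5z)y_n
  R(z) = (1 + 4/5z)/(1 − 1/5z).

Find x<0 with |R(x)|<1.
x=-1.63: |R|=0.2293
R=−1: 1+4/5x = −1+1/5x ⇒ -3/5x=2 ⇒ x=2/(-3/5)=-3.3333
Confirm numerically:
  x=-2.447: |R|=0.64294 <1
  x=-1.958: |R|=0.40701 <1
  x=-1.584: |R|=0.20292 <1
  x=-1.447: |R|=0.12223 <1
  x=-3.739: |R|=1.13926 >1
  x=-3.625: |R|=1.10145 >1
Interval (-3.3333, 0).

(-3.3333,0); λ=-7 ⇒ h* = (10/3)/7 = 0.4762.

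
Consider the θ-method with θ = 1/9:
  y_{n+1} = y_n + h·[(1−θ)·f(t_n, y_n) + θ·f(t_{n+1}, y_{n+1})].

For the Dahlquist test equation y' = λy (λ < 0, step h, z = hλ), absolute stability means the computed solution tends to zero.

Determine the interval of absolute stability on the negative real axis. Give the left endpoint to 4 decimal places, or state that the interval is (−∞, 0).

(-2.5714, 0).

Test eqn y'=λy, z=hλ:
  y_{n+1} = y_n + z·[8/9·y_n + 1/9·y_{n+1}] ⇒ (1 − 1/9z)y_{n+1} = (1 + 8/9z)y_n
  Hence R(z) = (1 + 8/9z)/(1 − 1/9z).

Find x<0 with |R(x)|<1.
x=-0.57: |R|=0.4639
R=−1: 1+8/9x = −1+1/9x ⇒ -7/9x=2 ⇒ x=2/(-7/9)=-2.5714
Confirm numerically:
  x=-2.463: |R|=0.93379 <1
  x=-2.155: |R|=0.73868 <1
  x=-1.397: |R|=0.20929 <1
  x=-1.185: |R|=0.04713 <1
  x=-3.136: |R|=1.32564 >1
  x=-2.952: |R|=1.22289 >1
Stable set (-2.5714, 0).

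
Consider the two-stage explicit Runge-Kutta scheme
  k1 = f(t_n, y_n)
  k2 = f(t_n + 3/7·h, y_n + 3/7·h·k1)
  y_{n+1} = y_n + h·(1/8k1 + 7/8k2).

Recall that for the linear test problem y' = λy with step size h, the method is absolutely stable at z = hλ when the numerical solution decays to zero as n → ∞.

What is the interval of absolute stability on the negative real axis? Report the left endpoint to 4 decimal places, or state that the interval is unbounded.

Set f=λy, z=hλ:
  k1=λy_n ⇒ h·k1=z·y_n;  k2=λ(1+3/7z)y_n ⇒ h·k2=z(1+3/7z)y_n
  y_{n+1}/y_n = 1 + 1/8z + 7/8z(1+3/7z) = 1 + z + 3/8z²
  so R(z) = 1 + z + 3/8z².

Need |R(x)|<1, x<0.
x=-1.51: |R|=0.3450
R=1: x+3/8x²=0 ⇒ x=−8/3=-2.6667; min R=1−1/(4·3/8)=0.3333>−1
Confirm numerically:
  x=-2.474: |R|=0.82125 <1
  x=-1.371: |R|=0.33387 <1
  x=-1.101: |R|=0.35358 <1
  x=-3.106: |R|=1.51171 >1
  x=-2.827: |R|=1.16997 >1
Interval (-2.6667, 0).

z∈(-2.6667,0).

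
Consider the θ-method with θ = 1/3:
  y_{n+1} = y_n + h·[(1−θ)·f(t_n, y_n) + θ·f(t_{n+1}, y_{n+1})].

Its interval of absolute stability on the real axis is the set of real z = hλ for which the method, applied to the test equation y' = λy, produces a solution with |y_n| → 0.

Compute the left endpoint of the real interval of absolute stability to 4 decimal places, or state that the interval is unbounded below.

left endpoint -6.0000.

Set f=λy, z=hλ:
  y_{n+1} = y_n + z·[2/3·y_n + 1/3·y_{n+1}] ⇒ (1 − 1/3z)y_{n+1} = (1 + 2/3z)y_n
  so R(z) = (1 + 2/3z)/(1 − 1/3z).

Boundary: |R(x)|=1, x<0.
x=-0.78: |R|=0.3810
R=−1: 1+2/3x = −1+1/3x ⇒ -1/3x=2 ⇒ x=2/(-1/3)=-6.0000
Confirm numerically:
  x=-5.494: |R|=0.94043 <1
  x=-4.396: |R|=0.78313 <1
  x=-3.091: |R|=0.52241 <1
  x=-6.290: |R|=1.03122 >1
  x=-6.131: |R|=1.01435 >1
Stable set (-6.0000, 0).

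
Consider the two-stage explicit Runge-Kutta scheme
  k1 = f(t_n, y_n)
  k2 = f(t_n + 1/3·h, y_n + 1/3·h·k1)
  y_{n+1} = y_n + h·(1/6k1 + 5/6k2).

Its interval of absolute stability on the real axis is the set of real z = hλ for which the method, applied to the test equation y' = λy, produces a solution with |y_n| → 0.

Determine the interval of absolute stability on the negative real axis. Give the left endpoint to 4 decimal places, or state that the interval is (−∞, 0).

z∈(-3.6000,0).

Set f=λy, z=hλ:
  k1=λy_n ⇒ h·k1=z·y_n;  k2=λ(1+1/3z)y_n ⇒ h·k2=z(1+1/3z)y_n
  y_{n+1}/y_n = 1 + 1/6z + 5/6z(1+1/3z) = 1 + z + 5/18z²
  so R(z) = 1 + z + 5/18z².

Find x<0 with |R(x)|<1.
x=-1.21: |R|=0.1967
R=1: x+5/18x²=0 ⇒ x=−18/5=-3.6000; min R=1−1/(4·5/18)=0.1000>−1
Confirm numerically:
  x=-2.048: |R|=0.11708 <1
  x=-1.912: |R|=0.10348 <1
  x=-1.626: |R|=0.10841 <1
  x=-4.040: |R|=1.49378 >1
  x=-3.832: |R|=1.24695 >1
Interval (-3.6000, 0).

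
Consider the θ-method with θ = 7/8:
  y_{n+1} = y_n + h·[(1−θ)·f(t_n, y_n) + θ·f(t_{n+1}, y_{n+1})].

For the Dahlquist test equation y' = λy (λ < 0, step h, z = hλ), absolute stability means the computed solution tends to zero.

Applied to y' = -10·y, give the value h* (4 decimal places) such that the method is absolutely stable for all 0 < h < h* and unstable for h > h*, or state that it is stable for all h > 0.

Set f=λy, z=hλ:
  y_{n+1} = y_n + z·[1/8·y_n + 7/8·y_{n+1}] ⇒ (1 − 7/8z)y_{n+1} = (1 + 1/8z)y_n
  so R(z) = (1 + 1/8z)/(1 − 7/8z).

Solve |R(x)|<1 on ℝ⁻.
x=-1.74: |R|=0.3102
x=-2: |R|=0.2727
x=-10: |R|=0.0256
x=-100: |R|=0.1299
θ=7/8≥1/2 ⇒ |1+1/8x|<|1−7/8x| ∀x<0 ⇒ interval (−∞,0).

unbounded; (−∞, 0). Any h>0 works for λ=-10.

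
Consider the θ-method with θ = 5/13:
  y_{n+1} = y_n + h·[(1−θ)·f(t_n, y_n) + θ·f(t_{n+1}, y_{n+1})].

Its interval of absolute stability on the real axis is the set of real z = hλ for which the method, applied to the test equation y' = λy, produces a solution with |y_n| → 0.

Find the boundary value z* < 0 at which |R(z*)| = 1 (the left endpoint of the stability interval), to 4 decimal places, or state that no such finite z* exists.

With y'=λy (z=hλ):
  y_{n+1} = y_n + z·[8/13·y_n + 5/13·y_{n+1}] ⇒ (1 − 5/13z)y_{n+1} = (1 + 8/13z)y_n
  so R(z) = (1 + 8/13z)/(1 − 5/13z).

Need |R(x)|<1, x<0.
x=-1.42: |R|=0.0816
R=−1: 1+8/13x = −1+5/13x ⇒ -3/13x=2 ⇒ x=2/(-3/13)=-8.6667
Confirm numerically:
  x=-7.764: |R|=0.94774 <1
  x=-6.189: |R|=0.83086 <1
  x=-5.300: |R|=0.74430 <1
  x=-4.976: |R|=0.70771 <1
  x=-9.112: |R|=1.02281 >1
  x=-9.064: |R|=1.02044 >1
  x=-8.894: |R|=1.01187 >1
Interval (-8.6667, 0).

left endpoint -8.6667.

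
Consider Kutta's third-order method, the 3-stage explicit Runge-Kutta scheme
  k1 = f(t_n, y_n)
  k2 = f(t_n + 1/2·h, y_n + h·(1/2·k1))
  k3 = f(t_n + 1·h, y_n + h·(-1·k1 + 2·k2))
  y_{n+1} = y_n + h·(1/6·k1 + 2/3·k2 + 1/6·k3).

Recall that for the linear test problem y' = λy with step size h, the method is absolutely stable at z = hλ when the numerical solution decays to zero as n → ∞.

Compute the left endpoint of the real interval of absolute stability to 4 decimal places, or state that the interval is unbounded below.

Set f=λy, z=hλ:
  order 3, 3-stage ⇒ R(z)=1+z+z^2/2+z^3/6
  (e.g. R(-1.78)=-0.13576, |R|=0.13576)

Find x<0 with |R(x)|<1.
x=-1.78: |R|=0.1358
|R(-1.39)|=0.1284 |R(-1.06)|=0.3033 |R(-1.04)|=0.3133
Bisect:
  x_lo=-2.8794 |R|=1.7127  x_hi=-0.1572 |R|=0.8545
  mid=-1.51829 |R|=0.05099 →hi
  mid=-2.19883 |R|=0.55324 →hi
  mid=-2.53910 |R|=1.04386 →lo
  mid=-2.36897 |R|=0.77874 →hi
  mid=-2.45403 |R|=0.90604 →hi
  mid=-2.49657 |R|=0.97360 →hi
  mid=-2.51783 |R|=1.00839 →lo
  mid=-2.50720 |R|=0.99091 →hi
  mid=-2.51252 |R|=0.99963 →hi
  mid=-2.51518 |R|=1.00400 →lo
  ...
  [-2.51285,-2.51268] ⇒ x*=-2.5127
Stable set (-2.5127, 0).

left endpoint -2.5127.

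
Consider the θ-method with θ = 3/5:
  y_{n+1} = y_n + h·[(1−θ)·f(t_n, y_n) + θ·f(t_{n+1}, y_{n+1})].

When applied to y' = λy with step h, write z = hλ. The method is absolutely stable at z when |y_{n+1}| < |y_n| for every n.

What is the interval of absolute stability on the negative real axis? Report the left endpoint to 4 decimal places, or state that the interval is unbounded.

With y'=λy (z=hλ):
  y_{n+1} = y_n + z·[2/5·y_n + 3/5·y_{n+1}] ⇒ (1 − 3/5z)y_{n+1} = (1 + 2/5z)y_n
  ⇒ R(z) = (1 + 2/5z)/(1 − 3/5z).

Need |R(x)|<1, x<0.
x=-0.97: |R|=0.3869
x=-2: |R|=0.0909
x=-10: |R|=0.4286
x=-100: |R|=0.6393
θ=3/5≥1/2 ⇒ |1+2/5x|<|1−3/5x| ∀x<0 ⇒ unbounded interval.

(−∞, 0) — no finite endpoint.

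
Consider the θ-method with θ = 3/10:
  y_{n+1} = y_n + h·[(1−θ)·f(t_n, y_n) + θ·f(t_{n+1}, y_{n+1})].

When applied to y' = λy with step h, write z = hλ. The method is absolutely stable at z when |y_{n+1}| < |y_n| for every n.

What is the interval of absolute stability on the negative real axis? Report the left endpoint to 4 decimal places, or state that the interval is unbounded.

z∈(-5.0000,0).

On y'=λy, z=hλ:
  y_{n+1} = y_n + z·[7/10·y_n + 3/10·y_{n+1}] ⇒ (1 − 3/10z)y_{n+1} = (1 + 7/10z)y_n
  R(z) = (1 + 7/10z)/(1 − 3/10z).

Find x<0 with |R(x)|<1.
x=-1.07: |R|=0.1900
R=−1: 1+7/10x = −1+3/10x ⇒ -2/5x=2 ⇒ x=2/(-2/5)=-5.0000
Confirm numerically:
  x=-4.131: |R|=0.84477 <1
  x=-3.875: |R|=0.79191 <1
  x=-2.558: |R|=0.44732 <1
  x=-2.296: |R|=0.35955 <1
  x=-5.462: |R|=1.07004 >1
  x=-5.094: |R|=1.01487 >1
So |R|<1 on (-5.0000, 0).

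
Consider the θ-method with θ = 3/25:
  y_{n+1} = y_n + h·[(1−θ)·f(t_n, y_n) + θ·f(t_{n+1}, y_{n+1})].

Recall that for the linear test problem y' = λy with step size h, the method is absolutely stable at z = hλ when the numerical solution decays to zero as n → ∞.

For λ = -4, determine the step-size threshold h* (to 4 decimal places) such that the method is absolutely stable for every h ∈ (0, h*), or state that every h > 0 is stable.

With y'=λy (z=hλ):
  y_{n+1} = y_n + z·[22/25·y_n + 3/25·y_{n+1}] ⇒ (1 − 3/25z)y_{n+1} = (1 + 22/25z)y_n
  Hence R(z) = (1 + 22/25z)/(1 − 3/25z).

Find x<0 with |R(x)|<1.
x=-1.2: |R|=0.0490
R=−1: 1+22/25x = −1+3/25x ⇒ -19/25x=2 ⇒ x=2/(-19/25)=-2.6316
Confirm numerically:
  x=-1.930: |R|=0.56707 <1
  x=-1.506: |R|=0.27549 <1
  x=-1.453: |R|=0.23727 <1
  x=-1.204: |R|=0.05201 <1
  x=-2.844: |R|=1.12036 >1
  x=-2.824: |R|=1.10923 >1
Interval (-2.6316, 0).

(-2.6316,0); λ=-4 ⇒ h* = (50/19)/4 = 0.6579.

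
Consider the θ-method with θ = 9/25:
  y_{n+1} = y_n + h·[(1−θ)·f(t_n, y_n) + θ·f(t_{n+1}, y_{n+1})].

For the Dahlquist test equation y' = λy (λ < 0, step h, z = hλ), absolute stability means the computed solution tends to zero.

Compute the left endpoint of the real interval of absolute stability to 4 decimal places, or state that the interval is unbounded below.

z* = -7.1429.

With y'=λy (z=hλ):
  y_{n+1} = y_n + z·[16/25·y_n + 9/25·y_{n+1}] ⇒ (1 − 9/25z)y_{n+1} = (1 + 16/25z)y_n
  R(z) = (1 + 16/25z)/(1 − 9/25z).

Find x<0 with |R(x)|<1.
x=-1.46: |R|=0.0430
R=−1: 1+16/25x = −1+9/25x ⇒ -7/25x=2 ⇒ x=2/(-7/25)=-7.1429
Confirm numerically:
  x=-7.074: |R|=0.99456 <1
  x=-4.324: |R|=0.69128 <1
  x=-4.286: |R|=0.68544 <1
  x=-7.284: |R|=1.01091 >1
  x=-7.184: |R|=1.00321 >1
So |R|<1 on (-7.1429, 0).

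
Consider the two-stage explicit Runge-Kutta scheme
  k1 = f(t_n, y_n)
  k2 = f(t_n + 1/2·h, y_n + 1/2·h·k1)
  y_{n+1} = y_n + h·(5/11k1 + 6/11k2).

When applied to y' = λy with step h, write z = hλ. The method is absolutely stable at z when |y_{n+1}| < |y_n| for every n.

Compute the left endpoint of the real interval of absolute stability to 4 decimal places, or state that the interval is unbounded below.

On y'=λy, z=hλ:
  k1=λy_n ⇒ h·k1=z·y_n;  k2=λ(1+1/2z)y_n ⇒ h·k2=z(1+1/2z)y_n
  y_{n+1}/y_n = 1 + 5/11z + 6/11z(1+1/2z) = 1 + z + 3/11z²
  R(z) = 1 + z + 3/11z².

Need |R(x)|<1, x<0.
x=-0.95: |R|=0.2961
R=1: x+3/11x²=0 ⇒ x=−11/3=-3.6667; min R=1−1/(4·3/11)=0.0833>−1
Confirm numerically:
  x=-3.103: |R|=0.52298 <1
  x=-2.396: |R|=0.16968 <1
  x=-1.964: |R|=0.08799 <1
  x=-3.930: |R|=1.28225 >1
  x=-3.922: |R|=1.27311 >1
Interval (-3.6667, 0).

left endpoint -3.6667.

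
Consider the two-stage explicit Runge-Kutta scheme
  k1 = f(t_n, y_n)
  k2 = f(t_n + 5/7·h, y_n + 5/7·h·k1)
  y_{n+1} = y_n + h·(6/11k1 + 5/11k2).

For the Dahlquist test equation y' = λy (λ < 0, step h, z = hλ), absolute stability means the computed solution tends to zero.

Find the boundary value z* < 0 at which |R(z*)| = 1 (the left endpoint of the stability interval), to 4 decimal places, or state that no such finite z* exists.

On y'=λy, z=hλ:
  k1=λy_n ⇒ h·k1=z·y_n;  k2=λ(1+5/7z)y_n ⇒ h·k2=z(1+5/7z)y_n
  y_{n+1}/y_n = 1 + 6/11z + 5/11z(1+5/7z) = 1 + z + 25/77z²
  Hence R(z) = 1 + z + 25/77z².

Boundary: |R(x)|=1, x<0.
x=-0.96: |R|=0.3392
R=1: x+25/77x²=0 ⇒ x=−77/25=-3.0800; min R=1−1/(4·25/77)=0.2300>−1
Confirm numerically:
  x=-2.861: |R|=0.79657 <1
  x=-2.629: |R|=0.61504 <1
  x=-2.375: |R|=0.45637 <1
  x=-3.424: |R|=1.38242 >1
  x=-3.309: |R|=1.24603 >1
  x=-3.264: |R|=1.19499 >1
So |R|<1 on (-3.0800, 0).

left endpoint -3.0800.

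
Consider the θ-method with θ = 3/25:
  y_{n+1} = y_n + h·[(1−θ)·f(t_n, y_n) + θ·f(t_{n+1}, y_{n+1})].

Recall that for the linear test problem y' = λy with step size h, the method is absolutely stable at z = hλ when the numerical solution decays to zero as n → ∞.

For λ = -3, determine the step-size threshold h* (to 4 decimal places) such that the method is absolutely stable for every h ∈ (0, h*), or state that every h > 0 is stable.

On y'=λy, z=hλ:
  y_{n+1} = y_n + z·[22/25·y_n + 3/25·y_{n+1}] ⇒ (1 − 3/25z)y_{n+1} = (1 + 22/25z)y_n
  Hence R(z) = (1 + 22/25z)/(1 − 3/25z).

Find x<0 with |R(x)|<1.
x=-1.49: |R|=0.2640
R=−1: 1+22/25x = −1+3/25x ⇒ -19/25x=2 ⇒ x=2/(-19/25)=-2.6316
Confirm numerically:
  x=-1.990: |R|=0.60639 <1
  x=-1.593: |R|=0.33735 <1
  x=-1.421: |R|=0.21399 <1
  x=-1.077: |R|=0.04626 <1
  x=-3.011: |R|=1.21182 >1
  x=-2.992: |R|=1.20155 >1
So |R|<1 on (-2.6316, 0).

(-2.6316,0); λ=-3 ⇒ h* = (50/19)/3 = 0.8772.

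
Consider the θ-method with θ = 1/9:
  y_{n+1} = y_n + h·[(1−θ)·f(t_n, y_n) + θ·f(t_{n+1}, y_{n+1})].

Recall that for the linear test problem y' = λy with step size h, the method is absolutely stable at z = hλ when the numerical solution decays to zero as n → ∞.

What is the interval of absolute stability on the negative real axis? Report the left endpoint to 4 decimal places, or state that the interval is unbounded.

(-2.5714, 0).

With y'=λy (z=hλ):
  y_{n+1} = y_n + z·[8/9·y_n + 1/9·y_{n+1}] ⇒ (1 − 1/9z)y_{n+1} = (1 + 8/9z)y_n
  ⇒ R(z) = (1 + 8/9z)/(1 − 1/9z).

Boundary: |R(x)|=1, x<0.
x=-1.15: |R|=0.0197
R=−1: 1+8/9x = −1+1/9x ⇒ -7/9x=2 ⇒ x=2/(-7/9)=-2.5714
Confirm numerically:
  x=-2.285: |R|=0.82233 <1
  x=-2.090: |R|=0.69612 <1
  x=-1.490: |R|=0.27836 <1
  x=-2.925: |R|=1.20755 >1
  x=-2.703: |R|=1.07870 >1
Stable set (-2.5714, 0).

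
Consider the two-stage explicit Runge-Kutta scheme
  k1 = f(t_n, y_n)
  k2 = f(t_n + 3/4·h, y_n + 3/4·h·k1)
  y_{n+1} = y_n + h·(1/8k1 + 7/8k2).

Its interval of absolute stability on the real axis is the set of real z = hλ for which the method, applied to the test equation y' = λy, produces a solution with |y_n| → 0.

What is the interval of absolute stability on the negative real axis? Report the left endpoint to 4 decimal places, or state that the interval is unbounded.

(-1.5238, 0).

With y'=λy (z=hλ):
  k1=λy_n ⇒ h·k1=z·y_n;  k2=λ(1+3/4z)y_n ⇒ h·k2=z(1+3/4z)y_n
  y_{n+1}/y_n = 1 + 1/8z + 7/8z(1+3/4z) = 1 + z + 21/32z²
  so R(z) = 1 + z + 21/32z².

Boundary: |R(x)|=1, x<0.
x=-1.52: |R|=0.9962
R=1: x+21/32x²=0 ⇒ x=−32/21=-1.5238; min R=1−1/(4·21/32)=0.6190>−1
Confirm numerically:
  x=-1.259: |R|=0.78121 <1
  x=-1.095: |R|=0.69186 <1
  x=-0.997: |R|=0.65532 <1
  x=-2.095: |R|=1.78530 >1
  x=-1.843: |R|=1.38605 >1
  x=-1.709: |R|=1.20770 >1
So |R|<1 on (-1.5238, 0).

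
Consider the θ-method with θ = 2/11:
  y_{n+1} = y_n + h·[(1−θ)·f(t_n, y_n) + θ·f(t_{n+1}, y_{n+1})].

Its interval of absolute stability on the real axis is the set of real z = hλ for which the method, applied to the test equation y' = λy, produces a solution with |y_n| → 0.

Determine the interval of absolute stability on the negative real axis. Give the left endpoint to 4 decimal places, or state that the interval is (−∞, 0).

z∈(-3.1429,0).

On y'=λy, z=hλ:
  y_{n+1} = y_n + z·[9/11·y_n + 2/11·y_{n+1}] ⇒ (1 − 2/11z)y_{n+1} = (1 + 9/11z)y_n
  Hence R(z) = (1 + 9/11z)/(1 − 2/11z).

Need |R(x)|<1, x<0.
x=-1.46: |R|=0.1537
R=−1: 1+9/11x = −1+2/11x ⇒ -7/11x=2 ⇒ x=2/(-7/11)=-3.1429
Confirm numerically:
  x=-2.417: |R|=0.67911 <1
  x=-2.408: |R|=0.67476 <1
  x=-1.901: |R|=0.41271 <1
  x=-3.526: |R|=1.14857 >1
  x=-3.396: |R|=1.09960 >1
  x=-3.207: |R|=1.02578 >1
Interval (-3.1429, 0).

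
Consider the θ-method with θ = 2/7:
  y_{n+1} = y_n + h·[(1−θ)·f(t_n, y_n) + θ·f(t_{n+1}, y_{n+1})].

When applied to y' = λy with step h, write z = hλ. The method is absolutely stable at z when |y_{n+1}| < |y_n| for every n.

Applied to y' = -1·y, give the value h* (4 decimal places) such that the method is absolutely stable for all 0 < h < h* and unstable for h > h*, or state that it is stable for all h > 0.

(-4.6667,0); λ=-1 ⇒ h* = (14/3)/1 = 4.6667.

Set f=λy, z=hλ:
  y_{n+1} = y_n + z·[5/7·y_n + 2/7·y_{n+1}] ⇒ (1 − 2/7z)y_{n+1} = (1 + 5/7z)y_n
  so R(z) = (1 + 5/7z)/(1 − 2/7z).

Need |R(x)|<1, x<0.
x=-1.54: |R|=0.0694
R=−1: 1+5/7x = −1+2/7x ⇒ -3/7x=2 ⇒ x=2/(-3/7)=-4.6667
Confirm numerically:
  x=-4.253: |R|=0.91997 <1
  x=-3.903: |R|=0.84527 <1
  x=-2.421: |R|=0.43109 <1
  x=-2.120: |R|=0.32028 <1
  x=-4.977: |R|=1.05491 >1
  x=-4.803: |R|=1.02463 >1
  x=-4.694: |R|=1.00500 >1
Interval (-4.6667, 0).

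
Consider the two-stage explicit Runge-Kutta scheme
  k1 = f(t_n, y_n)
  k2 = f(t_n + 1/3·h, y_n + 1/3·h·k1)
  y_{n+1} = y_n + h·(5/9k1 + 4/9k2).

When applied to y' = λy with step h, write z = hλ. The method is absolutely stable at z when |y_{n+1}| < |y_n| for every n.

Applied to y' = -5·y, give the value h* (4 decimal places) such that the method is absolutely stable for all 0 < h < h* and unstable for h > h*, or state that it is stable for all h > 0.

(-6.7500,0); λ=-5 ⇒ h* = (27/4)/5 = 1.3500.

With y'=λy (z=hλ):
  k1=λy_n ⇒ h·k1=z·y_n;  k2=λ(1+1/3z)y_n ⇒ h·k2=z(1+1/3z)y_n
  y_{n+1}/y_n = 1 + 5/9z + 4/9z(1+1/3z) = 1 + z + 4/27z²
  R(z) = 1 + z + 4/27z².

Find x<0 with |R(x)|<1.
x=-0.5: |R|=0.5370
R=1: x+4/27x²=0 ⇒ x=−27/4=-6.7500; min R=1−1/(4·4/27)=-0.6875>−1
Confirm numerically:
  x=-4.511: |R|=0.49632 <1
  x=-3.580: |R|=0.68127 <1
  x=-3.488: |R|=0.68561 <1
  x=-7.208: |R|=1.48908 >1
  x=-6.910: |R|=1.16379 >1
  x=-6.840: |R|=1.09120 >1
So |R|<1 on (-6.7500, 0).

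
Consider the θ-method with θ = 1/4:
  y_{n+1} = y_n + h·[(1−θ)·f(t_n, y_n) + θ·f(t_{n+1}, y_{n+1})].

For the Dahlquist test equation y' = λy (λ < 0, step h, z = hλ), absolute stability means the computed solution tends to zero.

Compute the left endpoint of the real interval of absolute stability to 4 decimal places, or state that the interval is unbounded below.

With y'=λy (z=hλ):
  y_{n+1} = y_n + z·[3/4·y_n + 1/4·y_{n+1}] ⇒ (1 − 1/4z)y_{n+1} = (1 + 3/4z)y_n
  ⇒ R(z) = (1 + 3/4z)/(1 − 1/4z).

Boundary: |R(x)|=1, x<0.
x=-0.51: |R|=0.5477
R=−1: 1+3/4x = −1+1/4x ⇒ -1/2x=2 ⇒ x=2/(-1/2)=-4.0000
Confirm numerically:
  x=-3.749: |R|=0.93522 <1
  x=-3.614: |R|=0.89861 <1
  x=-2.993: |R|=0.71200 <1
  x=-4.554: |R|=1.12953 >1
  x=-4.361: |R|=1.08635 >1
  x=-4.049: |R|=1.01218 >1
Interval (-4.0000, 0).

left endpoint -4.0000.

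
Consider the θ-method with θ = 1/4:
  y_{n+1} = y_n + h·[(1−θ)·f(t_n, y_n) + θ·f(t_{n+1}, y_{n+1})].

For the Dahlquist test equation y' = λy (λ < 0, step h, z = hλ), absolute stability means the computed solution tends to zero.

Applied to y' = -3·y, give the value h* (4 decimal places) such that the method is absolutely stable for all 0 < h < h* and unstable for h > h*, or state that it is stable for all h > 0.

With y'=λy (z=hλ):
  y_{n+1} = y_n + z·[3/4·y_n + 1/4·y_{n+1}] ⇒ (1 − 1/4z)y_{n+1} = (1 + 3/4z)y_n
  so R(z) = (1 + 3/4z)/(1 − 1/4z).

Boundary: |R(x)|=1, x<0.
x=-1.14: |R|=0.1128
R=−1: 1+3/4x = −1+1/4x ⇒ -1/2x=2 ⇒ x=2/(-1/2)=-4.0000
Confirm numerically:
  x=-3.295: |R|=0.80672 <1
  x=-2.524: |R|=0.54752 <1
  x=-2.507: |R|=0.54111 <1
  x=-1.661: |R|=0.17364 <1
  x=-4.466: |R|=1.11009 >1
  x=-4.086: |R|=1.02127 >1
Stable set (-4.0000, 0).

(-4.0000,0); λ=-3 ⇒ h* = (4)/3 = 1.3333.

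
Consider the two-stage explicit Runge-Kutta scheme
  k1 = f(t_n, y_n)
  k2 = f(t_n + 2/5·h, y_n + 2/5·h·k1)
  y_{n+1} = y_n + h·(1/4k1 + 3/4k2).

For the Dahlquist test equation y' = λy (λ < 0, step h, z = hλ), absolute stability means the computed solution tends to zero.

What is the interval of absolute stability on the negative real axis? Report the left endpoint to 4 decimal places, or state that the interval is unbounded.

z∈(-3.3333,0).

With y'=λy (z=hλ):
  k1=λy_n ⇒ h·k1=z·y_n;  k2=λ(1+2/5z)y_n ⇒ h·k2=z(1+2/5z)y_n
  y_{n+1}/y_n = 1 + 1/4z + 3/4z(1+2/5z) = 1 + z + 3/10z²
  Hence R(z) = 1 + z + 3/10z².

Find x<0 with |R(x)|<1.
x=-1.31: |R|=0.2048
R=1: x+3/10x²=0 ⇒ x=−10/3=-3.3333; min R=1−1/(4·3/10)=0.1667>−1
Confirm numerically:
  x=-2.289: |R|=0.28286 <1
  x=-1.502: |R|=0.17480 <1
  x=-1.402: |R|=0.18768 <1
  x=-3.448: |R|=1.11861 >1
  x=-3.429: |R|=1.09841 >1
So |R|<1 on (-3.3333, 0).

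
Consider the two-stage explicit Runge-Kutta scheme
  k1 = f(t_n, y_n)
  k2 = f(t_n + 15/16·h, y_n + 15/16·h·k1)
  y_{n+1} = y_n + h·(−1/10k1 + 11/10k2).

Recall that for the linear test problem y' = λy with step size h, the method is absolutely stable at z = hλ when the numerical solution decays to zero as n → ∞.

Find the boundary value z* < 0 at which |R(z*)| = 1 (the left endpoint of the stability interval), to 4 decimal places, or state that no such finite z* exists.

z* = -0.9697.

On y'=λy, z=hλ:
  k1=λy_n ⇒ h·k1=z·y_n;  k2=λ(1+15/16z)y_n ⇒ h·k2=z(1+15/16z)y_n
  y_{n+1}/y_n = 1 − 1/10z + 11/10z(1+15/16z) = 1 + z + 33/32z²
  R(z) = 1 + z + 33/32z².

Solve |R(x)|<1 on ℝ⁻.
x=-1.24: |R|=1.3457
R=1: x+33/32x²=0 ⇒ x=−32/33=-0.9697; min R=1−1/(4·33/32)=0.7576>−1
Confirm numerically:
  x=-0.526: |R|=0.75932 <1
  x=-0.425: |R|=0.76127 <1
  x=-0.411: |R|=0.76320 <1
  x=-0.391: |R|=0.76666 <1
  x=-1.448: |R|=1.71423 >1
  x=-1.273: |R|=1.39817 >1
Stable set (-0.9697, 0).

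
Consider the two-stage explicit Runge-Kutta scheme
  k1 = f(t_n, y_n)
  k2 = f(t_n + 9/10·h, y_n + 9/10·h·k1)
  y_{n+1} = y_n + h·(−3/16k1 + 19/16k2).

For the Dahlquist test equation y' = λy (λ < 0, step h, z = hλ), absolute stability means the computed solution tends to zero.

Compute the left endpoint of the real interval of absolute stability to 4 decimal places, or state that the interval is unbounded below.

left endpoint -0.9357.

Set f=λy, z=hλ:
  k1=λy_n ⇒ h·k1=z·y_n;  k2=λ(1+9/10z)y_n ⇒ h·k2=z(1+9/10z)y_n
  y_{n+1}/y_n = 1 − 3/16z + 19/16z(1+9/10z) = 1 + z + 171/160z²
  R(z) = 1 + z + 171/160z².

Need |R(x)|<1, x<0.
x=-0.81: |R|=0.8912
R=1: x+171/160x²=0 ⇒ x=−160/171=-0.9357; min R=1−1/(4·171/160)=0.7661>−1
Confirm numerically:
  x=-0.867: |R|=0.93637 <1
  x=-0.616: |R|=0.78954 <1
  x=-0.559: |R|=0.77496 <1
  x=-0.503: |R|=0.76740 <1
  x=-1.338: |R|=1.57532 >1
  x=-1.105: |R|=1.19997 >1
Interval (-0.9357, 0).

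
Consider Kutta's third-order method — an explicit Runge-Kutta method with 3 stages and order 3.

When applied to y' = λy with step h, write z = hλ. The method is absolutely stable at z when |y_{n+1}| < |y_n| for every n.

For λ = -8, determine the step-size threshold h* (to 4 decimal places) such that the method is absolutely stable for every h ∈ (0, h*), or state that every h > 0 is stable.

(-2.5127,0); λ=-8 ⇒ h* = 0.3141.

Test eqn y'=λy, z=hλ:
  order 3, 3-stage ⇒ R(z)=1+z+z^2/2+z^3/6
  (e.g. R(-0.85)=0.40890, |R|=0.40890)

Find x<0 with |R(x)|<1.
x=-0.85: |R|=0.4089
|R(-2.29)|=0.6694 |R(-1.13)|=0.2680 |R(-0.85)|=0.4089
Bisect:
  x_lo=-3.3410 |R|=2.9754  x_hi=-0.0643 |R|=0.9377
  mid=-1.70265 |R|=0.07581 →hi
  mid=-2.52183 |R|=1.01500 →lo
  mid=-2.11224 |R|=0.45211 →hi
  mid=-2.31703 |R|=0.70593 →hi
  mid=-2.41943 |R|=0.85303 →hi
  mid=-2.47063 |R|=0.93209 →hi
  mid=-2.49623 |R|=0.97305 →hi
  mid=-2.50903 |R|=0.99390 →hi
  mid=-2.51543 |R|=1.00442 →lo
  mid=-2.51223 |R|=0.99915 →hi
  ...
  [-2.51283,-2.51263] ⇒ x*=-2.5127
So |R|<1 on (-2.5127, 0).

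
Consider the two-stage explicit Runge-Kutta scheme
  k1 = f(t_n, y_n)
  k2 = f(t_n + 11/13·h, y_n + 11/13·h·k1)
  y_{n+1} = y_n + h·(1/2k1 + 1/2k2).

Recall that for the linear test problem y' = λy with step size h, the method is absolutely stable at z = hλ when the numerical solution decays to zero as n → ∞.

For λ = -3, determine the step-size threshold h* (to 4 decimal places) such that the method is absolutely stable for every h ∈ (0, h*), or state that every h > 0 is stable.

(-2.3636,0); λ=-3 ⇒ h* = (26/11)/3 = 0.7879.

Set f=λy, z=hλ:
  k1=λy_n ⇒ h·k1=z·y_n;  k2=λ(1+11/13z)y_n ⇒ h·k2=z(1+11/13z)y_n
  y_{n+1}/y_n = 1 + 1/2z + 1/2z(1+11/13z) = 1 + z + 11/26z²
  so R(z) = 1 + z + 11/26z².

Need |R(x)|<1, x<0.
x=-0.75: |R|=0.4880
R=1: x+11/26x²=0 ⇒ x=−26/11=-2.3636; min R=1−1/(4·11/26)=0.4091>−1
Confirm numerically:
  x=-2.127: |R|=0.78705 <1
  x=-2.033: |R|=0.71561 <1
  x=-1.660: |R|=0.50583 <1
  x=-1.392: |R|=0.42778 <1
  x=-2.564: |R|=1.21735 >1
  x=-2.551: |R|=1.20222 >1
  x=-2.528: |R|=1.17579 >1
So |R|<1 on (-2.3636, 0).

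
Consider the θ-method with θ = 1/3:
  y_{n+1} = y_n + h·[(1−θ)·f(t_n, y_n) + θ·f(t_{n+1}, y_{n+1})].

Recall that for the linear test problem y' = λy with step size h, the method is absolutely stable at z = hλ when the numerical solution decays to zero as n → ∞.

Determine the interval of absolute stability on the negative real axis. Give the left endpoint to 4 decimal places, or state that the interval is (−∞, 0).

z∈(-6.0000,0).

Set f=λy, z=hλ:
  y_{n+1} = y_n + z·[2/3·y_n + 1/3·y_{n+1}] ⇒ (1 − 1/3z)y_{n+1} = (1 + 2/3z)y_n
  Hence R(z) = (1 + 2/3z)/(1 − 1/3z).

Solve |R(x)|<1 on ℝ⁻.
x=-0.48: |R|=0.5862
R=−1: 1+2/3x = −1+1/3x ⇒ -1/3x=2 ⇒ x=2/(-1/3)=-6.0000
Confirm numerically:
  x=-4.949: |R|=0.86778 <1
  x=-3.939: |R|=0.70298 <1
  x=-3.280: |R|=0.56688 <1
  x=-2.898: |R|=0.47406 <1
  x=-6.485: |R|=1.05113 >1
  x=-6.351: |R|=1.03754 >1
So |R|<1 on (-6.0000, 0).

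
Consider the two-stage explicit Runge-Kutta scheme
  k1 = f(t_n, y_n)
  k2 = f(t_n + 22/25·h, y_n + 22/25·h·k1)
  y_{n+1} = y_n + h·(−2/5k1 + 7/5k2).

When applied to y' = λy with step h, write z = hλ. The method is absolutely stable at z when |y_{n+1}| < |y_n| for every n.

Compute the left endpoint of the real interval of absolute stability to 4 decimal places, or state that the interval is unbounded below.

Test eqn y'=λy, z=hλ:
  k1=λy_n ⇒ h·k1=z·y_n;  k2=λ(1+22/25z)y_n ⇒ h·k2=z(1+22/25z)y_n
  y_{n+1}/y_n = 1 − 2/5z + 7/5z(1+22/25z) = 1 + z + 154/125z²
  Hence R(z) = 1 + z + 154/125z².

Boundary: |R(x)|=1, x<0.
x=-0.58: |R|=0.8344
R=1: x+154/125x²=0 ⇒ x=−125/154=-0.8117; min R=1−1/(4·154/125)=0.7971>−1
Confirm numerically:
  x=-0.787: |R|=0.97606 <1
  x=-0.633: |R|=0.86065 <1
  x=-0.462: |R|=0.80096 <1
  x=-1.279: |R|=1.73636 >1
  x=-1.139: |R|=1.45930 >1
  x=-0.869: |R|=1.06136 >1
So |R|<1 on (-0.8117, 0).

left endpoint -0.8117.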